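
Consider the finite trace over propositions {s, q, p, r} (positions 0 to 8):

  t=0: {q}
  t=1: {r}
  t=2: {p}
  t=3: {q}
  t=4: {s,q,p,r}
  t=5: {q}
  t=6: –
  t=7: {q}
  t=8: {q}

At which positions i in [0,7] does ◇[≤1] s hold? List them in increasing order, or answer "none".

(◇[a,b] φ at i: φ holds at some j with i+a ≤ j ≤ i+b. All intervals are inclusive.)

Evaluate at each i in [0,7]:
  i=0: ✗ (none in [0,1])
  i=1: ✗ (none in [1,2])
  i=2: ✗ (none in [2,3])
  i=3: ✓ (witness j=4)
  i=4: ✓ (witness j=4)
  i=5: ✗ (none in [5,6])
  i=6: ✗ (none in [6,7])
  i=7: ✗ (none in [7,8])

3, 4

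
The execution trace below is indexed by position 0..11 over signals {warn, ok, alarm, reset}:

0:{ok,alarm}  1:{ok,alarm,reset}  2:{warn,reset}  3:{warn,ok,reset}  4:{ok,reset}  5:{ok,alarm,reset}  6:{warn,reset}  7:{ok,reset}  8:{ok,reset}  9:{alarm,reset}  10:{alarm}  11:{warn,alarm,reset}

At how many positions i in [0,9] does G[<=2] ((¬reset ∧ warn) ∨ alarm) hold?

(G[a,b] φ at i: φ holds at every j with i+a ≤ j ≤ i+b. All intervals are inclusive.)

Evaluate at each i in [0,9]:
  i=0: ✗ (fails at j=2)
  i=1: ✗ (fails at j=2)
  i=2: ✗ (fails at j=2)
  i=3: ✗ (fails at j=3)
  i=4: ✗ (fails at j=4)
  i=5: ✗ (fails at j=6)
  i=6: ✗ (fails at j=6)
  i=7: ✗ (fails at j=7)
  i=8: ✗ (fails at j=8)
  i=9: ✓ (all of [9,11])
Positions where it holds: {9} → 1.

1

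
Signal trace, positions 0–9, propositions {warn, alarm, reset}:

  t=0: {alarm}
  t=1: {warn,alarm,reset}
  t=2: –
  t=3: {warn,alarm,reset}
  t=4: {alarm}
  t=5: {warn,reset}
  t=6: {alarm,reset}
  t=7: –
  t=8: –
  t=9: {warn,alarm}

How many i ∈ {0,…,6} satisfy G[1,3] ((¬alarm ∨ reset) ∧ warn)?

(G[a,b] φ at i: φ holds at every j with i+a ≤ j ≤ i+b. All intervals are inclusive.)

Evaluate at each i in [0,6]:
  i=0: ✗ (fails at j=2)
  i=1: ✗ (fails at j=2)
  i=2: ✗ (fails at j=4)
  i=3: ✗ (fails at j=4)
  i=4: ✗ (fails at j=6)
  i=5: ✗ (fails at j=6)
  i=6: ✗ (fails at j=7)
Positions where it holds: {} → 0.

0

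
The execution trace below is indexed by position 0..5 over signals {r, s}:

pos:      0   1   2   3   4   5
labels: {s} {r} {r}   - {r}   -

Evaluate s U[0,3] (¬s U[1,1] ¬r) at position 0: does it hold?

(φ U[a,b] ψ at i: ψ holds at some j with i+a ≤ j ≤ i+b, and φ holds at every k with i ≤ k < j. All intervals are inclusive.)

False

Need some j in [0,3] with (¬s U[1,1] ¬r), and s at every k in [0,j-1].
  j=0: (¬s U[1,1] ¬r) — fails.
  j=1: (¬s U[1,1] ¬r) — fails.
  j=2: (¬s U[1,1] ¬r) holds, but s fails at k=1 → not this j.
  j=3: (¬s U[1,1] ¬r) — fails.
No j in the window works → until fails.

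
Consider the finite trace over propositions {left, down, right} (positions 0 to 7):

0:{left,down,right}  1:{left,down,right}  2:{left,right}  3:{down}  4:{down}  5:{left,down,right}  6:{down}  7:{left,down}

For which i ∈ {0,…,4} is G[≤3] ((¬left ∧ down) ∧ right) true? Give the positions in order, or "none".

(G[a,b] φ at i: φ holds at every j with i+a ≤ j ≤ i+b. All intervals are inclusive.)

none

Evaluate at each i in [0,4]:
  i=0: ✗ (fails at j=0)
  i=1: ✗ (fails at j=1)
  i=2: ✗ (fails at j=2)
  i=3: ✗ (fails at j=3)
  i=4: ✗ (fails at j=4)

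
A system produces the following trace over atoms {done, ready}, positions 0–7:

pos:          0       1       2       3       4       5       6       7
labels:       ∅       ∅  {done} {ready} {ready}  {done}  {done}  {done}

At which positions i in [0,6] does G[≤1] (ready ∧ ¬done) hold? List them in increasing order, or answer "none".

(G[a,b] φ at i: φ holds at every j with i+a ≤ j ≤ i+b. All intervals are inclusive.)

3

Evaluate at each i in [0,6]:
  i=0: ✗ (fails at j=0)
  i=1: ✗ (fails at j=1)
  i=2: ✗ (fails at j=2)
  i=3: ✓ (all of [3,4])
  i=4: ✗ (fails at j=5)
  i=5: ✗ (fails at j=5)
  i=6: ✗ (fails at j=6)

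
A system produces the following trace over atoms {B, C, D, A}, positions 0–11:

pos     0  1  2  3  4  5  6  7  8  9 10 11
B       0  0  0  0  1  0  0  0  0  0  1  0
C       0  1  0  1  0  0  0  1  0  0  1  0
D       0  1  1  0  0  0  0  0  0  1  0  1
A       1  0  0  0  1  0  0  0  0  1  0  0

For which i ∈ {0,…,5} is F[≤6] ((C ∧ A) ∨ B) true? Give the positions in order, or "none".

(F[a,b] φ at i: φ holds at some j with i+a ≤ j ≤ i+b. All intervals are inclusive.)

0, 1, 2, 3, 4, 5

Evaluate at each i in [0,5]:
  i=0: ✓ (witness j=4)
  i=1: ✓ (witness j=4)
  i=2: ✓ (witness j=4)
  i=3: ✓ (witness j=4)
  i=4: ✓ (witness j=4)
  i=5: ✓ (witness j=10)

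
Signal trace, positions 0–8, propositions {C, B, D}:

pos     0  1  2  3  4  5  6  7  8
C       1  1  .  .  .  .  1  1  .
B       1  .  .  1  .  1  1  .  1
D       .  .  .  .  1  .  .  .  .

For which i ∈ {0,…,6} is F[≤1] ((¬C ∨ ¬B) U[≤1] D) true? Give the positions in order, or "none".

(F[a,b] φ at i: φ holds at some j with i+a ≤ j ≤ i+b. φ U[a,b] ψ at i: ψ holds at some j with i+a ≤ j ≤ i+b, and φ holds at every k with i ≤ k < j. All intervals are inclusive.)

2, 3, 4

Evaluate at each i in [0,6]:
  i=0: ✗ (none in [0,1])
  i=1: ✗ (none in [1,2])
  i=2: ✓ (witness j=3)
  i=3: ✓ (witness j=3)
  i=4: ✓ (witness j=4)
  i=5: ✗ (none in [5,6])
  i=6: ✗ (none in [6,7])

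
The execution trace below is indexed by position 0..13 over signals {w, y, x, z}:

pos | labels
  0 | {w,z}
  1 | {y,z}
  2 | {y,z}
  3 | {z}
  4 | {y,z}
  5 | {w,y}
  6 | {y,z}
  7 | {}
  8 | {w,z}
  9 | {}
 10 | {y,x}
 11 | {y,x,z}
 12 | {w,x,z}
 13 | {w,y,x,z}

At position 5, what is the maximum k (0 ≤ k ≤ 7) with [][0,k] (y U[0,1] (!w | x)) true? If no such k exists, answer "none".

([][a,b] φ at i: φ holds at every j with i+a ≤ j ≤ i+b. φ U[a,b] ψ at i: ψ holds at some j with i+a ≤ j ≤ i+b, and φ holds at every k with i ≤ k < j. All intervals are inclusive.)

2

(y U[0,1] (!w | x)) must hold from j=5 onward; find where it first fails.
  j=5: holds
  j=6: holds
  j=7: holds
  j=8: fails
Holds on [5,7], so largest k = 2.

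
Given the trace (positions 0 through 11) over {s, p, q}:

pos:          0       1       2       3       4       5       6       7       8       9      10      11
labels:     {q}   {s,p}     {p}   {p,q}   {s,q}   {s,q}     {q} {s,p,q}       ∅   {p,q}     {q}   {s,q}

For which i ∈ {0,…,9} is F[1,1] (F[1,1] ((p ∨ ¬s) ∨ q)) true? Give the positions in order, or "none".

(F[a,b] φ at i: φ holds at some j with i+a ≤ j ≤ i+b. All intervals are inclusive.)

Evaluate at each i in [0,9]:
  i=0: ✓ (witness j=1)
  i=1: ✓ (witness j=2)
  i=2: ✓ (witness j=3)
  i=3: ✓ (witness j=4)
  i=4: ✓ (witness j=5)
  i=5: ✓ (witness j=6)
  i=6: ✓ (witness j=7)
  i=7: ✓ (witness j=8)
  i=8: ✓ (witness j=9)
  i=9: ✓ (witness j=10)

0, 1, 2, 3, 4, 5, 6, 7, 8, 9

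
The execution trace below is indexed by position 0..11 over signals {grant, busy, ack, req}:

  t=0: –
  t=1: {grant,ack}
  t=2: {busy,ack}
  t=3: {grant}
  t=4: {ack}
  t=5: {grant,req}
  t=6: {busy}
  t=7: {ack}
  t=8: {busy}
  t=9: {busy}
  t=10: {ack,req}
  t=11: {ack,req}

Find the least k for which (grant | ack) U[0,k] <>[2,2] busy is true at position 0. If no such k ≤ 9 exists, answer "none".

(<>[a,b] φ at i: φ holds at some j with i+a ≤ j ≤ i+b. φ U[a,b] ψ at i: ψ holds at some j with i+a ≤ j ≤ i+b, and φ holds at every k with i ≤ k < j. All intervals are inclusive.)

0

Need earliest j ≥ 0 with <>[2,2] busy, and (grant | ack) at every k in [0,j-1].
  j=0: rhs holds (empty prefix). k = 0.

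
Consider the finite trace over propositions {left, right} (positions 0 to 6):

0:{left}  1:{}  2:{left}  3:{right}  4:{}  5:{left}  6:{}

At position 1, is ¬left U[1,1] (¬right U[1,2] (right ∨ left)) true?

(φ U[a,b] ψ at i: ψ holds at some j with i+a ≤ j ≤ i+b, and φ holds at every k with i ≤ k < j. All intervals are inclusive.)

Holds

Need some j in [2,2] with (¬right U[1,2] (right ∨ left)), and ¬left at every k in [1,j-1].
  j=2: (¬right U[1,2] (right ∨ left)) holds; ¬left holds at every k in [1,1] → satisfied.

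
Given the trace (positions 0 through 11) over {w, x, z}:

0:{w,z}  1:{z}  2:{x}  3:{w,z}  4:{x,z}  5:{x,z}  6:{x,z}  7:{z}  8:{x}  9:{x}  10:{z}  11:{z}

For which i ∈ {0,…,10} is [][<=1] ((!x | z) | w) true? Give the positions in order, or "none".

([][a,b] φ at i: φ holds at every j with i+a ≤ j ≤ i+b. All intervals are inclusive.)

0, 3, 4, 5, 6, 10

Evaluate at each i in [0,10]:
  i=0: ✓ (all of [0,1])
  i=1: ✗ (fails at j=2)
  i=2: ✗ (fails at j=2)
  i=3: ✓ (all of [3,4])
  i=4: ✓ (all of [4,5])
  i=5: ✓ (all of [5,6])
  i=6: ✓ (all of [6,7])
  i=7: ✗ (fails at j=8)
  i=8: ✗ (fails at j=8)
  i=9: ✗ (fails at j=9)
  i=10: ✓ (all of [10,11])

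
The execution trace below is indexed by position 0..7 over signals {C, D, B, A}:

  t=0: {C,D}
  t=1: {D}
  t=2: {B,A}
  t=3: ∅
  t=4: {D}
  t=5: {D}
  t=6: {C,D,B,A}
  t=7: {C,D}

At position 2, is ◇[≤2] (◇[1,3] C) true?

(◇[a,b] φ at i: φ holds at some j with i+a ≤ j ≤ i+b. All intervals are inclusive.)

Yes

Check ◇[1,3] C at each j in [2,4]:
  j=2: fails (none in [3,5])
  j=3: holds (witness at 6)
  j=4: holds (witness at 6)
Found at j=3 → formula holds.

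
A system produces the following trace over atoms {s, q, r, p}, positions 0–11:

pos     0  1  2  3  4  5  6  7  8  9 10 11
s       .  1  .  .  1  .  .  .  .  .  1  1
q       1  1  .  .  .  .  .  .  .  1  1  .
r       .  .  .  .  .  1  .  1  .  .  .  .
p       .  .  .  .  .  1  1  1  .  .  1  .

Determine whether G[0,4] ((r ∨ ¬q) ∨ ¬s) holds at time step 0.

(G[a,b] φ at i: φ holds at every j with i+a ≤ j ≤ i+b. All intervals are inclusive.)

Check ((r ∨ ¬q) ∨ ¬s) at every j in [0,4]:
  j=0: true
  j=1: false
  j=2: true
  j=3: true
  j=4: true
Fails at j=1 → formula fails.

False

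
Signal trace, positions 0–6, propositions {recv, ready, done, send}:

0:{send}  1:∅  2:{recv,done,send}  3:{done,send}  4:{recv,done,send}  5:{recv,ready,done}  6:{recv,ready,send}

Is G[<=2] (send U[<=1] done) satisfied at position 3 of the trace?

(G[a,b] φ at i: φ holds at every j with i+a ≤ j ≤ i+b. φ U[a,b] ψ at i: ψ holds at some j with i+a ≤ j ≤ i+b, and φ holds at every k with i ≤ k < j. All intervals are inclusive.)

True

Check (send U[<=1] done) at every j in [3,5]:
  j=3: holds
  j=4: holds
  j=5: holds
All positions satisfy it → formula holds.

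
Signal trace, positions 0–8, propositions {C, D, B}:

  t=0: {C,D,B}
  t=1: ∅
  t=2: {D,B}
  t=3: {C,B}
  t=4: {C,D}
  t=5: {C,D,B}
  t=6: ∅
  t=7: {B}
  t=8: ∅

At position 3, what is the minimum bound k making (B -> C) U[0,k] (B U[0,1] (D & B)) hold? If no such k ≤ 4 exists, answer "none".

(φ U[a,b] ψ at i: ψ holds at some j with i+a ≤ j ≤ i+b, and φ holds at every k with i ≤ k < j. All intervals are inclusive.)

Need earliest j ≥ 3 with (B U[0,1] (D & B)), and (B -> C) at every k in [3,j-1].
  j=3: rhs fails.
  j=4: rhs fails.
  j=5: rhs holds; lhs holds on [3,4]. k = 2.

2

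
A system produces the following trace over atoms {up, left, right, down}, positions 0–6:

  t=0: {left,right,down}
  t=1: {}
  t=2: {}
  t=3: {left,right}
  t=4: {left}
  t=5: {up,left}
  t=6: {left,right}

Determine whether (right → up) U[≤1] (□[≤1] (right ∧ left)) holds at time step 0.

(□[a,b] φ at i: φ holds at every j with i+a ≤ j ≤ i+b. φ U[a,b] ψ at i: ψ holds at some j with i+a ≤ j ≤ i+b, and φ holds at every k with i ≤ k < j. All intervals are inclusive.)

Does not hold

Need some j in [0,1] with □[≤1] (right ∧ left), and (right → up) at every k in [0,j-1].
  j=0: □[≤1] (right ∧ left) — fails at 1.
  j=1: □[≤1] (right ∧ left) — fails at 1.
No j in the window works → until fails.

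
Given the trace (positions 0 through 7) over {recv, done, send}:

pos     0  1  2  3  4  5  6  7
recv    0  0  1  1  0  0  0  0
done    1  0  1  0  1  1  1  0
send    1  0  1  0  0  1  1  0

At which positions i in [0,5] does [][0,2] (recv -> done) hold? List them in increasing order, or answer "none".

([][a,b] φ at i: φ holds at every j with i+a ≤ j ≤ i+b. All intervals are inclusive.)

Evaluate at each i in [0,5]:
  i=0: ✓ (all of [0,2])
  i=1: ✗ (fails at j=3)
  i=2: ✗ (fails at j=3)
  i=3: ✗ (fails at j=3)
  i=4: ✓ (all of [4,6])
  i=5: ✓ (all of [5,7])

0, 4, 5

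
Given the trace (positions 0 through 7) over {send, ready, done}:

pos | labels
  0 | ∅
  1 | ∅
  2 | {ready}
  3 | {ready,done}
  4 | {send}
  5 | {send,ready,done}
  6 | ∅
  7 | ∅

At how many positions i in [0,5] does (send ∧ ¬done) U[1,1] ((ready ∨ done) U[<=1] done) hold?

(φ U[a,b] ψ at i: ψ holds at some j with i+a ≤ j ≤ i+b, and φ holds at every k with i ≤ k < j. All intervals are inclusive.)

1

Evaluate at each i in [0,5]:
  i=0: ✗ (no rhs in [1,1])
  i=1: ✗ (lhs fails at k=1 before rhs at j=2)
  i=2: ✗ (lhs fails at k=2 before rhs at j=3)
  i=3: ✗ (no rhs in [4,4])
  i=4: ✓ (rhs at j=5; lhs holds on [4,4])
  i=5: ✗ (no rhs in [6,6])
Positions where it holds: {4} → 1.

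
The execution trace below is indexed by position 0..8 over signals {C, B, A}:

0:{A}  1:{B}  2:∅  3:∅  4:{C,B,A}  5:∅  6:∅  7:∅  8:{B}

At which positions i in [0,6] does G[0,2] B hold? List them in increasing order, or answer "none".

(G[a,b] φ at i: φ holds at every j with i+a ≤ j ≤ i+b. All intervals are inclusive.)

Evaluate at each i in [0,6]:
  i=0: ✗ (fails at j=0)
  i=1: ✗ (fails at j=2)
  i=2: ✗ (fails at j=2)
  i=3: ✗ (fails at j=3)
  i=4: ✗ (fails at j=5)
  i=5: ✗ (fails at j=5)
  i=6: ✗ (fails at j=6)

none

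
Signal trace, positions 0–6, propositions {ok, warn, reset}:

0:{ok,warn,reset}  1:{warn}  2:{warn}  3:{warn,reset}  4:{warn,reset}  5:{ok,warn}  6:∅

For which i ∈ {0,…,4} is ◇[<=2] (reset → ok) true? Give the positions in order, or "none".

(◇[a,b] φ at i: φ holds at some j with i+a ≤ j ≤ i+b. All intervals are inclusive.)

0, 1, 2, 3, 4

Evaluate at each i in [0,4]:
  i=0: ✓ (witness j=0)
  i=1: ✓ (witness j=1)
  i=2: ✓ (witness j=2)
  i=3: ✓ (witness j=5)
  i=4: ✓ (witness j=5)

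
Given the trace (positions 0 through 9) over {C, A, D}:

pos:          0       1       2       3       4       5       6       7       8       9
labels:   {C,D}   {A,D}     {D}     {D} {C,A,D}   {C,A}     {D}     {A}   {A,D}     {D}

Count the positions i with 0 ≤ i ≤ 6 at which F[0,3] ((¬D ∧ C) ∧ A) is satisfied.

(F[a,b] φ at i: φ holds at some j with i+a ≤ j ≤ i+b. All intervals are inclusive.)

Evaluate at each i in [0,6]:
  i=0: ✗ (none in [0,3])
  i=1: ✗ (none in [1,4])
  i=2: ✓ (witness j=5)
  i=3: ✓ (witness j=5)
  i=4: ✓ (witness j=5)
  i=5: ✓ (witness j=5)
  i=6: ✗ (none in [6,9])
Positions where it holds: {2, 3, 4, 5} → 4.

4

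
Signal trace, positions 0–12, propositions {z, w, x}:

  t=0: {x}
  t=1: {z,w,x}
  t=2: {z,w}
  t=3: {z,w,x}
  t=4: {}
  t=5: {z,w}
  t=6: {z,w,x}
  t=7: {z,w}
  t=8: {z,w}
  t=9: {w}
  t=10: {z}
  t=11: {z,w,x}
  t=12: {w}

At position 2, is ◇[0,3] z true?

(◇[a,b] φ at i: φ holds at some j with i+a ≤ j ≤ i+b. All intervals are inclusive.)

Holds

Check z at each j in [2,5]:
  j=2: true
  j=3: true
  j=4: false
  j=5: true
Found at j=2 → formula holds.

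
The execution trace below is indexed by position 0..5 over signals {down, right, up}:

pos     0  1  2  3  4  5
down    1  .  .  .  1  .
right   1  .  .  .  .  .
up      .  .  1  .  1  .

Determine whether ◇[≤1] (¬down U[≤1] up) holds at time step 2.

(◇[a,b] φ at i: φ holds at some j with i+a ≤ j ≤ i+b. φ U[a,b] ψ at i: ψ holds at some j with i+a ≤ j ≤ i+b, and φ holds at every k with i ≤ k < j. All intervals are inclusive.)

Check (¬down U[≤1] up) at each j in [2,3]:
  j=2: holds
  j=3: holds
Found at j=2 → formula holds.

Holds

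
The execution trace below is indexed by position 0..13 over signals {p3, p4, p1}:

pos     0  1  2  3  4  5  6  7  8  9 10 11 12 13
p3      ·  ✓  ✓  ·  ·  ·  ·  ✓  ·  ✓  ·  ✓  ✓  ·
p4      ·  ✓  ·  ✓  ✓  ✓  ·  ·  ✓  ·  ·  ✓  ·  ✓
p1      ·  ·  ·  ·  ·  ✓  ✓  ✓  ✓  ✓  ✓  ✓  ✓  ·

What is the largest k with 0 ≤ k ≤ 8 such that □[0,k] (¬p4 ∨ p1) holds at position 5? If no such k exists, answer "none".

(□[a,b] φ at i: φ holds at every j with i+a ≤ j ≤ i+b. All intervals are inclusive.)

(¬p4 ∨ p1) must hold from j=5 onward; find where it first fails.
  j=5: holds
  j=6: holds
  j=7: holds
  j=8: holds
  j=9: holds
  j=10: holds
  j=11: holds
  j=12: holds
  j=13: fails
Holds on [5,12], so largest k = 7.

7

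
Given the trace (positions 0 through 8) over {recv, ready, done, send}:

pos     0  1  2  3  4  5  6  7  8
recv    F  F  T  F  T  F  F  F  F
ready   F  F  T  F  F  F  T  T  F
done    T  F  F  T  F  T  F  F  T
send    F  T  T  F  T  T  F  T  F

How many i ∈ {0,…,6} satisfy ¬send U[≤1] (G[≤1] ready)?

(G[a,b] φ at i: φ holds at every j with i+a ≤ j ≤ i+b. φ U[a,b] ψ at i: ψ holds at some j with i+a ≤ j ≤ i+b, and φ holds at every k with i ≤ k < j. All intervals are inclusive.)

Evaluate at each i in [0,6]:
  i=0: ✗ (no rhs in [0,1])
  i=1: ✗ (no rhs in [1,2])
  i=2: ✗ (no rhs in [2,3])
  i=3: ✗ (no rhs in [3,4])
  i=4: ✗ (no rhs in [4,5])
  i=5: ✗ (lhs fails at k=5 before rhs at j=6)
  i=6: ✓ (rhs at j=6)
Positions where it holds: {6} → 1.

1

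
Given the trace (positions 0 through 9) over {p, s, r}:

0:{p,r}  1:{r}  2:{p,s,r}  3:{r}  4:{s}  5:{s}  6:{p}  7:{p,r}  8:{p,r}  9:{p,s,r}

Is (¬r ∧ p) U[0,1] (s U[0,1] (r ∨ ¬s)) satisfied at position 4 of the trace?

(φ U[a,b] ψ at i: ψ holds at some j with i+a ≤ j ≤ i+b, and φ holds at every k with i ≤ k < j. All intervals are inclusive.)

Need some j in [4,5] with (s U[0,1] (r ∨ ¬s)), and (¬r ∧ p) at every k in [4,j-1].
  j=4: (s U[0,1] (r ∨ ¬s)) — fails.
  j=5: (s U[0,1] (r ∨ ¬s)) holds, but (¬r ∧ p) fails at k=4 → not this j.
No j in the window works → until fails.

No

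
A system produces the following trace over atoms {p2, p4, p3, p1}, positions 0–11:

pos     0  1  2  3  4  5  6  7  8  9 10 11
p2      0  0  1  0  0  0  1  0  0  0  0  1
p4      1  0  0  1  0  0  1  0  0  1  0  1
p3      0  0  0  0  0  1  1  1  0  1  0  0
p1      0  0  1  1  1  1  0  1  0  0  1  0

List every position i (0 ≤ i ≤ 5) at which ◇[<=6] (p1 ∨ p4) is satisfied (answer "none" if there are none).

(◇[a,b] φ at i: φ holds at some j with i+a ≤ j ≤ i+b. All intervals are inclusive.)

Evaluate at each i in [0,5]:
  i=0: ✓ (witness j=0)
  i=1: ✓ (witness j=2)
  i=2: ✓ (witness j=2)
  i=3: ✓ (witness j=3)
  i=4: ✓ (witness j=4)
  i=5: ✓ (witness j=5)

0, 1, 2, 3, 4, 5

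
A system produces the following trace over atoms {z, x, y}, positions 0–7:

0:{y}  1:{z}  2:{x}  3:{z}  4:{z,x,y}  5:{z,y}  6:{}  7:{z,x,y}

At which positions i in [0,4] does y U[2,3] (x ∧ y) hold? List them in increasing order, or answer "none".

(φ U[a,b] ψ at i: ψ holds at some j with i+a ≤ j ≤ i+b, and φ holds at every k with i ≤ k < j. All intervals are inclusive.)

none

Evaluate at each i in [0,4]:
  i=0: ✗ (no rhs in [2,3])
  i=1: ✗ (lhs fails at k=1 before rhs at j=4)
  i=2: ✗ (lhs fails at k=2 before rhs at j=4)
  i=3: ✗ (no rhs in [5,6])
  i=4: ✗ (lhs fails at k=6 before rhs at j=7)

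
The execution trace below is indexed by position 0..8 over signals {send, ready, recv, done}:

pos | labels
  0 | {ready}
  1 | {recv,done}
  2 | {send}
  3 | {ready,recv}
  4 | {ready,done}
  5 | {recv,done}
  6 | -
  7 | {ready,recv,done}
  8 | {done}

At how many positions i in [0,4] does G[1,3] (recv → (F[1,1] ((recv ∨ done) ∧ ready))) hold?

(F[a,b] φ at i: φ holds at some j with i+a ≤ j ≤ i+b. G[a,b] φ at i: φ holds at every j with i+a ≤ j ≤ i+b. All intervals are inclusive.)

Evaluate at each i in [0,4]:
  i=0: ✗ (fails at j=1)
  i=1: ✓ (all of [2,4])
  i=2: ✗ (fails at j=5)
  i=3: ✗ (fails at j=5)
  i=4: ✗ (fails at j=5)
Positions where it holds: {1} → 1.

1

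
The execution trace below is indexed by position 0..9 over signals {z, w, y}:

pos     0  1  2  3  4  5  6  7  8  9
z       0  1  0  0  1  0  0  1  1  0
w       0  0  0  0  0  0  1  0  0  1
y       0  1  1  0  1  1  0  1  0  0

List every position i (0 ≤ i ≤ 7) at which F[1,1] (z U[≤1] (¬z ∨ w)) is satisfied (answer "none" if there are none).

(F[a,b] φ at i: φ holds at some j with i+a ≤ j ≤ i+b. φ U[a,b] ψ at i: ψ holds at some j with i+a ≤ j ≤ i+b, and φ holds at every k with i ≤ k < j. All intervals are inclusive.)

Evaluate at each i in [0,7]:
  i=0: ✓ (witness j=1)
  i=1: ✓ (witness j=2)
  i=2: ✓ (witness j=3)
  i=3: ✓ (witness j=4)
  i=4: ✓ (witness j=5)
  i=5: ✓ (witness j=6)
  i=6: ✗ (none in [7,7])
  i=7: ✓ (witness j=8)

0, 1, 2, 3, 4, 5, 7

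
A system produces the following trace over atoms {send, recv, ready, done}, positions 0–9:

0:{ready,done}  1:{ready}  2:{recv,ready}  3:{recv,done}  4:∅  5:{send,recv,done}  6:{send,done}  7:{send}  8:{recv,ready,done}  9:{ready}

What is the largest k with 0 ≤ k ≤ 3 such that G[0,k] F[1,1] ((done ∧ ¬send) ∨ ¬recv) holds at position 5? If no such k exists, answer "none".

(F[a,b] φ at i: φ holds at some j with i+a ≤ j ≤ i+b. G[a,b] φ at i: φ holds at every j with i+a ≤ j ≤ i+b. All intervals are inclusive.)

F[1,1] ((done ∧ ¬send) ∨ ¬recv) must hold from j=5 onward; find where it first fails.
  j=5: holds
  j=6: holds
  j=7: holds
  j=8: holds
Holds through j=8; largest k = 3.

3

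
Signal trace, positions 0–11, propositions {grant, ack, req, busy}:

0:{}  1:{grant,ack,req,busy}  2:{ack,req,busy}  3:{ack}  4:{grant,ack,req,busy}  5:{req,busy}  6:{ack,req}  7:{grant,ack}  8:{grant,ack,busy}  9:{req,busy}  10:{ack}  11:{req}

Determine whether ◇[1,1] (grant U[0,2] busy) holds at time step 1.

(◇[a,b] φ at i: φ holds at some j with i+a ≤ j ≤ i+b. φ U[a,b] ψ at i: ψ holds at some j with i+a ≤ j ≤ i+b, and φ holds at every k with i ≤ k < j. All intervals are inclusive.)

Yes

Check (grant U[0,2] busy) at each j in [2,2]:
  j=2: holds
Found at j=2 → formula holds.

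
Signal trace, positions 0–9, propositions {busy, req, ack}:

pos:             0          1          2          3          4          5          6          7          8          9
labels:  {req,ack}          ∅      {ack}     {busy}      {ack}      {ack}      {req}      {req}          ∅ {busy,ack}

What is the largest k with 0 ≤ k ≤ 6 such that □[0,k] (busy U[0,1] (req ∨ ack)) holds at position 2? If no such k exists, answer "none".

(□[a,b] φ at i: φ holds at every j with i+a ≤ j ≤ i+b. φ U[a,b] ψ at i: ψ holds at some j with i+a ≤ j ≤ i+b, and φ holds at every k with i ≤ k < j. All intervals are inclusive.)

(busy U[0,1] (req ∨ ack)) must hold from j=2 onward; find where it first fails.
  j=2: holds
  j=3: holds
  j=4: holds
  j=5: holds
  j=6: holds
  j=7: holds
  j=8: fails
Holds on [2,7], so largest k = 5.

5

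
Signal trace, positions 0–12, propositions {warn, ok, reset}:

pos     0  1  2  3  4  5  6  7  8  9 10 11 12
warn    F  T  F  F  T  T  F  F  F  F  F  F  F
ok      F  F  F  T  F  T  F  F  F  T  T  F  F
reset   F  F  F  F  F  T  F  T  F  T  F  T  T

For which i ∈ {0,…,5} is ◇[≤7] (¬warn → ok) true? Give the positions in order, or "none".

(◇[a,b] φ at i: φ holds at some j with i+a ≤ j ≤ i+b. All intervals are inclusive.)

Evaluate at each i in [0,5]:
  i=0: ✓ (witness j=1)
  i=1: ✓ (witness j=1)
  i=2: ✓ (witness j=3)
  i=3: ✓ (witness j=3)
  i=4: ✓ (witness j=4)
  i=5: ✓ (witness j=5)

0, 1, 2, 3, 4, 5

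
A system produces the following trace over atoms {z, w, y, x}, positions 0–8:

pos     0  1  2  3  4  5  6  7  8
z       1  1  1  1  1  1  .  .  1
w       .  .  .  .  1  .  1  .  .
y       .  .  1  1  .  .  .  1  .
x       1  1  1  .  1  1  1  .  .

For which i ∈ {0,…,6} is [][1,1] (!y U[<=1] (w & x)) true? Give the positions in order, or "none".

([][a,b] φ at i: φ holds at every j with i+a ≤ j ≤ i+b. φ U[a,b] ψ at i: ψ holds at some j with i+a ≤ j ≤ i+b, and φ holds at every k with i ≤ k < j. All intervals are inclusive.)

3, 4, 5

Evaluate at each i in [0,6]:
  i=0: ✗ (fails at j=1)
  i=1: ✗ (fails at j=2)
  i=2: ✗ (fails at j=3)
  i=3: ✓ (all of [4,4])
  i=4: ✓ (all of [5,5])
  i=5: ✓ (all of [6,6])
  i=6: ✗ (fails at j=7)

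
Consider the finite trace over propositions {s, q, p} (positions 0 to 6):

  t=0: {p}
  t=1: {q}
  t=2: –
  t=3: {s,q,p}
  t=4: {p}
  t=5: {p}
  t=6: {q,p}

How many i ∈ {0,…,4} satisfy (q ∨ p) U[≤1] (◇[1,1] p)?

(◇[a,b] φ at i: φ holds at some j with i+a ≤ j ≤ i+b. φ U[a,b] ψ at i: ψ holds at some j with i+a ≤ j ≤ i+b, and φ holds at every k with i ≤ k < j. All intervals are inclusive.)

4

Evaluate at each i in [0,4]:
  i=0: ✗ (no rhs in [0,1])
  i=1: ✓ (rhs at j=2; lhs holds on [1,1])
  i=2: ✓ (rhs at j=2)
  i=3: ✓ (rhs at j=3)
  i=4: ✓ (rhs at j=4)
Positions where it holds: {1, 2, 3, 4} → 4.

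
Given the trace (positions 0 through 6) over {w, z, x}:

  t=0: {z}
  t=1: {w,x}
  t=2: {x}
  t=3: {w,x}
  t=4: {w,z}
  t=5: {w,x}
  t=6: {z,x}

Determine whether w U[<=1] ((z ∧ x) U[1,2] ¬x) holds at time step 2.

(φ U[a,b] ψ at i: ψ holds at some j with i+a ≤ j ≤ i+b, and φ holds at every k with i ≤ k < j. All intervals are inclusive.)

False

Need some j in [2,3] with ((z ∧ x) U[1,2] ¬x), and w at every k in [2,j-1].
  j=2: ((z ∧ x) U[1,2] ¬x) — fails.
  j=3: ((z ∧ x) U[1,2] ¬x) — fails.
No j in the window works → until fails.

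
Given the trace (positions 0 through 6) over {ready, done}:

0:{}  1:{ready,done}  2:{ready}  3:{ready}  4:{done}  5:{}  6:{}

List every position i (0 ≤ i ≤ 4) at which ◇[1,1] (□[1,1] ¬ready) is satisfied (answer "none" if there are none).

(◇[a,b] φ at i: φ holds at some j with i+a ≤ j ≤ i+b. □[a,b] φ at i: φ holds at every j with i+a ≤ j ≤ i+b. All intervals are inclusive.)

2, 3, 4

Evaluate at each i in [0,4]:
  i=0: ✗ (none in [1,1])
  i=1: ✗ (none in [2,2])
  i=2: ✓ (witness j=3)
  i=3: ✓ (witness j=4)
  i=4: ✓ (witness j=5)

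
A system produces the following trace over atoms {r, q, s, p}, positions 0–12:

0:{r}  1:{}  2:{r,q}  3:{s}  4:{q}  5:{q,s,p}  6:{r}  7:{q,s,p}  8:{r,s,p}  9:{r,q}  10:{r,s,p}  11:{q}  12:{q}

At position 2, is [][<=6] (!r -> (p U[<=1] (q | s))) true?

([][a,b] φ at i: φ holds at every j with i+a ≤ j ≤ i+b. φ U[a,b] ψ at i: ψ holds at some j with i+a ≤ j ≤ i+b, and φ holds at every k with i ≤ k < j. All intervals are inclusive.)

Check (!r -> (p U[<=1] (q | s))) at every j in [2,8]:
  j=2: antecedent false → ✓
  j=3: antecedent true; consequent holds → ✓
  j=4: antecedent true; consequent holds → ✓
  j=5: antecedent true; consequent holds → ✓
  j=6: antecedent false → ✓
  j=7: antecedent true; consequent holds → ✓
  j=8: antecedent false → ✓
All positions satisfy it → formula holds.

Holds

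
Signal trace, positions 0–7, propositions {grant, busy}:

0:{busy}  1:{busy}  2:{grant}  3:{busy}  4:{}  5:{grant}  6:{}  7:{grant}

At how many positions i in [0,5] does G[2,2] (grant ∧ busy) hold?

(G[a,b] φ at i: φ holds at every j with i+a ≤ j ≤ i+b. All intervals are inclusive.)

Evaluate at each i in [0,5]:
  i=0: ✗ (fails at j=2)
  i=1: ✗ (fails at j=3)
  i=2: ✗ (fails at j=4)
  i=3: ✗ (fails at j=5)
  i=4: ✗ (fails at j=6)
  i=5: ✗ (fails at j=7)
Positions where it holds: {} → 0.

0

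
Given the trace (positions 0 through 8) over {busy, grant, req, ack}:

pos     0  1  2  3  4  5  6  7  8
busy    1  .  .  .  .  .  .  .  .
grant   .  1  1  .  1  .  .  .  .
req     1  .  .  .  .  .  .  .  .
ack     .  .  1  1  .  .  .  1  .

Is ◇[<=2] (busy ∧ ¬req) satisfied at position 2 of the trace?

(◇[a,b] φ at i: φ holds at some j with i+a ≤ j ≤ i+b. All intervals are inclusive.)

False

Check (busy ∧ ¬req) at each j in [2,4]:
  j=2: false
  j=3: false
  j=4: false
No position in the window satisfies it → formula fails.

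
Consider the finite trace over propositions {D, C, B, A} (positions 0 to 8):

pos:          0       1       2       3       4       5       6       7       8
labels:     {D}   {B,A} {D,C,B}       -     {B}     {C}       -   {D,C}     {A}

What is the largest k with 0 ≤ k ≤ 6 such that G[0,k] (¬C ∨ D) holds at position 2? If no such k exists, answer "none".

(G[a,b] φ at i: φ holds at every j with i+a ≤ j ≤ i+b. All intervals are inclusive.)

2

(¬C ∨ D) must hold from j=2 onward; find where it first fails.
  j=2: holds
  j=3: holds
  j=4: holds
  j=5: fails
Holds on [2,4], so largest k = 2.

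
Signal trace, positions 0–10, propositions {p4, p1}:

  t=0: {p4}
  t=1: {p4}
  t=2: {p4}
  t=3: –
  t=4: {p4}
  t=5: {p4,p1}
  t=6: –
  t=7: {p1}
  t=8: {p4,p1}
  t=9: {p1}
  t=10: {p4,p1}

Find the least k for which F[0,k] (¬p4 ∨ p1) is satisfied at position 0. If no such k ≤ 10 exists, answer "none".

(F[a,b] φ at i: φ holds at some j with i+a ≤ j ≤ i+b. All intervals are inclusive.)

3

Scan j = 0,1,… for (¬p4 ∨ p1):
  j=0: fails
  j=1: fails
  j=2: fails
  j=3: holds
First hit at j=3, so smallest k = 3-0 = 3.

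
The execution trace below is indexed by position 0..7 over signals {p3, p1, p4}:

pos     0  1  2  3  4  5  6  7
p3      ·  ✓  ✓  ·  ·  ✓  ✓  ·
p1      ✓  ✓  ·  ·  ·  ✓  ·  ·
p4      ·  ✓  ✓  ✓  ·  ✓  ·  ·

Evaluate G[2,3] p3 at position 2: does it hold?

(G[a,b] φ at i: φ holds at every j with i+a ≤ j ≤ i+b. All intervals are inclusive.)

Check p3 at every j in [4,5]:
  j=4: false
  j=5: true
Fails at j=4 → formula fails.

Does not hold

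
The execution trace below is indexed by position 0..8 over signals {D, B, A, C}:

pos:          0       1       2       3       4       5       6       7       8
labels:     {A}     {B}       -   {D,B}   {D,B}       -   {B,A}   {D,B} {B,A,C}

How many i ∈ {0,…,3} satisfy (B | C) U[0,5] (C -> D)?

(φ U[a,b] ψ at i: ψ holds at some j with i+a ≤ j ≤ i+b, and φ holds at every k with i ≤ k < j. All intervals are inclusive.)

4

Evaluate at each i in [0,3]:
  i=0: ✓ (rhs at j=0)
  i=1: ✓ (rhs at j=1)
  i=2: ✓ (rhs at j=2)
  i=3: ✓ (rhs at j=3)
Positions where it holds: {0, 1, 2, 3} → 4.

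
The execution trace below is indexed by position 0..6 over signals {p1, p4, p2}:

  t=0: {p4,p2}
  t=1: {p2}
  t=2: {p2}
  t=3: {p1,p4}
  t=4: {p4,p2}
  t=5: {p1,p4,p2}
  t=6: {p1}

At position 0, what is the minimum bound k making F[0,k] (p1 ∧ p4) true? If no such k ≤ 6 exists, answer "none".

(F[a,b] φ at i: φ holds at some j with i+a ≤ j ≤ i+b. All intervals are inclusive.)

Scan j = 0,1,… for (p1 ∧ p4):
  j=0: fails
  j=1: fails
  j=2: fails
  j=3: holds
First hit at j=3, so smallest k = 3-0 = 3.

3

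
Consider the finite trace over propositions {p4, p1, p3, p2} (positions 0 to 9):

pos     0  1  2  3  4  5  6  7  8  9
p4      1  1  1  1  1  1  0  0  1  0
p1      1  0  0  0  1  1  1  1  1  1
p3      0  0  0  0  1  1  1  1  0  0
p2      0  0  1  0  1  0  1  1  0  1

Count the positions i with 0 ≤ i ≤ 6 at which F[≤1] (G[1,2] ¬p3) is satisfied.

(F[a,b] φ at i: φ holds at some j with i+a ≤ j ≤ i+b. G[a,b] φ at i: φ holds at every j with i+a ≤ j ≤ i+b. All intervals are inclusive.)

3

Evaluate at each i in [0,6]:
  i=0: ✓ (witness j=0)
  i=1: ✓ (witness j=1)
  i=2: ✗ (none in [2,3])
  i=3: ✗ (none in [3,4])
  i=4: ✗ (none in [4,5])
  i=5: ✗ (none in [5,6])
  i=6: ✓ (witness j=7)
Positions where it holds: {0, 1, 6} → 3.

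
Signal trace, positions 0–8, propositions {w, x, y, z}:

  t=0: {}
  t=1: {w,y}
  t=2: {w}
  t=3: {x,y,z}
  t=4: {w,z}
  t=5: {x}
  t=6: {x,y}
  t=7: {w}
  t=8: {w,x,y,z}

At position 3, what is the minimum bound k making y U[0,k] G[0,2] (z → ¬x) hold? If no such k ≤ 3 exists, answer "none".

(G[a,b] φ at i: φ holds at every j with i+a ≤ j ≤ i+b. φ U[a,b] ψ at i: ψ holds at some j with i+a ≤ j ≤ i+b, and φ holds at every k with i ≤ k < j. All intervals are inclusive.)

Need earliest j ≥ 3 with G[0,2] (z → ¬x), and y at every k in [3,j-1].
  j=3: rhs fails.
  j=4: rhs holds; lhs holds on [3,3]. k = 1.

1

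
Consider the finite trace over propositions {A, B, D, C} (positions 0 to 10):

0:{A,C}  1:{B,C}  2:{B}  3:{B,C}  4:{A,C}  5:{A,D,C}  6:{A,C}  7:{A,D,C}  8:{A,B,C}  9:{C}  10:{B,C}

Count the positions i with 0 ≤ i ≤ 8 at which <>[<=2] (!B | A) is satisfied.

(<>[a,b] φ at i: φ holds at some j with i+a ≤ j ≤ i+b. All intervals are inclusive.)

8

Evaluate at each i in [0,8]:
  i=0: ✓ (witness j=0)
  i=1: ✗ (none in [1,3])
  i=2: ✓ (witness j=4)
  i=3: ✓ (witness j=4)
  i=4: ✓ (witness j=4)
  i=5: ✓ (witness j=5)
  i=6: ✓ (witness j=6)
  i=7: ✓ (witness j=7)
  i=8: ✓ (witness j=8)
Positions where it holds: {0, 2, 3, 4, 5, 6, 7, 8} → 8.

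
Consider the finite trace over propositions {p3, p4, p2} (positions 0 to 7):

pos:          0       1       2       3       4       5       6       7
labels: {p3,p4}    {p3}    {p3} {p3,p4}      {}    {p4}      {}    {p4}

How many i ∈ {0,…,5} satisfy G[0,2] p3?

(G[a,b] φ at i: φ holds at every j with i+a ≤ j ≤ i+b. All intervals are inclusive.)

2

Evaluate at each i in [0,5]:
  i=0: ✓ (all of [0,2])
  i=1: ✓ (all of [1,3])
  i=2: ✗ (fails at j=4)
  i=3: ✗ (fails at j=4)
  i=4: ✗ (fails at j=4)
  i=5: ✗ (fails at j=5)
Positions where it holds: {0, 1} → 2.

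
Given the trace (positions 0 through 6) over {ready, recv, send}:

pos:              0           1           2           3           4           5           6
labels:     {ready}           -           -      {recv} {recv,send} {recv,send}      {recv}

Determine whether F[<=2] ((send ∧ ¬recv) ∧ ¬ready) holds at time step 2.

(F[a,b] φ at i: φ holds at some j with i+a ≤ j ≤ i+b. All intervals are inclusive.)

Check ((send ∧ ¬recv) ∧ ¬ready) at each j in [2,4]:
  j=2: false
  j=3: false
  j=4: false
No position in the window satisfies it → formula fails.

Does not hold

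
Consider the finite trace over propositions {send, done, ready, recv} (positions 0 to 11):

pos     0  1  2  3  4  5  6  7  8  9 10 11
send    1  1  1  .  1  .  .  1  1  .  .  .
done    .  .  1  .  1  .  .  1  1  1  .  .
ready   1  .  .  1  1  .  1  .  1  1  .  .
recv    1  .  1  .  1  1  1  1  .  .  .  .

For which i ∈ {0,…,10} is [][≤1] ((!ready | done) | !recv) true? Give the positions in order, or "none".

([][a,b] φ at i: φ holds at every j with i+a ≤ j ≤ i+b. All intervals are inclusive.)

Evaluate at each i in [0,10]:
  i=0: ✗ (fails at j=0)
  i=1: ✓ (all of [1,2])
  i=2: ✓ (all of [2,3])
  i=3: ✓ (all of [3,4])
  i=4: ✓ (all of [4,5])
  i=5: ✗ (fails at j=6)
  i=6: ✗ (fails at j=6)
  i=7: ✓ (all of [7,8])
  i=8: ✓ (all of [8,9])
  i=9: ✓ (all of [9,10])
  i=10: ✓ (all of [10,11])

1, 2, 3, 4, 7, 8, 9, 10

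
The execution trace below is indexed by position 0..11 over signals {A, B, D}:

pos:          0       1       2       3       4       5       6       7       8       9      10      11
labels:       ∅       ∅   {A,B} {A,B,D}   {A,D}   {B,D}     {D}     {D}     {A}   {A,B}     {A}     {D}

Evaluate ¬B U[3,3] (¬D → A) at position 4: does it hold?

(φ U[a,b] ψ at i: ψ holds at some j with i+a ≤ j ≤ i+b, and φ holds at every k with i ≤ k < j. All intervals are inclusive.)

False

Need some j in [7,7] with (¬D → A), and ¬B at every k in [4,j-1].
  j=7: (¬D → A) holds, but ¬B fails at k=5 → not this j.
No j in the window works → until fails.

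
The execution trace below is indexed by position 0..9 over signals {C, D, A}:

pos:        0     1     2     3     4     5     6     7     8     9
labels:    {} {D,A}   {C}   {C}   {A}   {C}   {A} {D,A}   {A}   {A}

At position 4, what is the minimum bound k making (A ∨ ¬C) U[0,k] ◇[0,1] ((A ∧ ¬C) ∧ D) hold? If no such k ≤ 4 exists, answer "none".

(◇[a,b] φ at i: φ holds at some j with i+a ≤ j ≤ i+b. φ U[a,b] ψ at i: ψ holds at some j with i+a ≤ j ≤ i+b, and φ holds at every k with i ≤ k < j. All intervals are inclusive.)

Need earliest j ≥ 4 with ◇[0,1] ((A ∧ ¬C) ∧ D), and (A ∨ ¬C) at every k in [4,j-1].
  j=4: rhs fails.
  j=5: rhs fails.
  j=6: rhs holds but lhs fails at k=5.
  j=7: rhs holds but lhs fails at k=5.
  j=8: rhs fails.
No witness within the range → none.

none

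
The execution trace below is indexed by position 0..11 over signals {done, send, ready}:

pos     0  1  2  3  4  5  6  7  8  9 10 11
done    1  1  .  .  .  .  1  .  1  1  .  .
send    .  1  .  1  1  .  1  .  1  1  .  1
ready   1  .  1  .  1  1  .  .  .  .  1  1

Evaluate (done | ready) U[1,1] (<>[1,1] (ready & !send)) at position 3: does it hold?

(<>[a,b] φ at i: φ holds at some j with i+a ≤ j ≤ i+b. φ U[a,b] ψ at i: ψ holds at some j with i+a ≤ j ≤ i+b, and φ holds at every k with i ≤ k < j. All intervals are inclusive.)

False

Need some j in [4,4] with <>[1,1] (ready & !send), and (done | ready) at every k in [3,j-1].
  j=4: <>[1,1] (ready & !send) holds, but (done | ready) fails at k=3 → not this j.
No j in the window works → until fails.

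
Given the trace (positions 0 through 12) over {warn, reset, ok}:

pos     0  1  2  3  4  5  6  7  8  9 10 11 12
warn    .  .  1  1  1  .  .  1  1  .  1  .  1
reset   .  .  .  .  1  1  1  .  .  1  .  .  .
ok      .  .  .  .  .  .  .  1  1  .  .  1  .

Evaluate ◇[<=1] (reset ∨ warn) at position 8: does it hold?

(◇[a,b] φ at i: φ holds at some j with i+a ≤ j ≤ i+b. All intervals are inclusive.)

Yes

Check (reset ∨ warn) at each j in [8,9]:
  j=8: true
  j=9: true
Found at j=8 → formula holds.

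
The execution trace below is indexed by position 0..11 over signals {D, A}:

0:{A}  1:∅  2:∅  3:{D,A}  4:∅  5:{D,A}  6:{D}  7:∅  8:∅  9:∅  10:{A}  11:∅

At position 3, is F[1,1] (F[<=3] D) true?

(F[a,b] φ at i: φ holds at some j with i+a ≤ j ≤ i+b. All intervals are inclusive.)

Check F[<=3] D at each j in [4,4]:
  j=4: holds (witness at 5)
Found at j=4 → formula holds.

Yes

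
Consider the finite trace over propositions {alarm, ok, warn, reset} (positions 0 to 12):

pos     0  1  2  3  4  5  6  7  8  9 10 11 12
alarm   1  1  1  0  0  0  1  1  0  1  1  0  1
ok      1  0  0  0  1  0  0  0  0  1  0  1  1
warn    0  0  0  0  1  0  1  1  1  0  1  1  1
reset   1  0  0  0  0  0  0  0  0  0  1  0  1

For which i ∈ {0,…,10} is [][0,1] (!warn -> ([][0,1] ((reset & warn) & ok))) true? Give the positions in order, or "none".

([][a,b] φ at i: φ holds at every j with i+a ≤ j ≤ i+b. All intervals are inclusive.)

6, 7, 10

Evaluate at each i in [0,10]:
  i=0: ✗ (fails at j=0)
  i=1: ✗ (fails at j=1)
  i=2: ✗ (fails at j=2)
  i=3: ✗ (fails at j=3)
  i=4: ✗ (fails at j=5)
  i=5: ✗ (fails at j=5)
  i=6: ✓ (all of [6,7])
  i=7: ✓ (all of [7,8])
  i=8: ✗ (fails at j=9)
  i=9: ✗ (fails at j=9)
  i=10: ✓ (all of [10,11])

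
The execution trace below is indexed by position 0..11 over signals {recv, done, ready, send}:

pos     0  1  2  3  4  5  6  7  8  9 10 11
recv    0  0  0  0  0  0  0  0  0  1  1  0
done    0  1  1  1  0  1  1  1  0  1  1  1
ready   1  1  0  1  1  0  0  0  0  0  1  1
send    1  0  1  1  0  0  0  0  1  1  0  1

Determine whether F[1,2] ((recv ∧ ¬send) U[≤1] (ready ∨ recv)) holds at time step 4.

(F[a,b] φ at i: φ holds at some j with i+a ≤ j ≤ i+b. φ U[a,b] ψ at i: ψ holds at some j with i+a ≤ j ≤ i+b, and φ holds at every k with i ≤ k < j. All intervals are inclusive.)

False

Check ((recv ∧ ¬send) U[≤1] (ready ∨ recv)) at each j in [5,6]:
  j=5: fails
  j=6: fails
No position in the window satisfies it → formula fails.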